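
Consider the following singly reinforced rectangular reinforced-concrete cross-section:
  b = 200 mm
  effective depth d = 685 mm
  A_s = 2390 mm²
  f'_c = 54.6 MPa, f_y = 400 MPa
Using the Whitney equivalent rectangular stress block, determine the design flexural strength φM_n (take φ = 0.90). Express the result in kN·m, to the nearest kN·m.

φM_n ≈ 545 kN·m

T = A_s f_y = 2390 × 400 = 956000 N = 956 kN.
From C = T: a = T/(0.85 f'_c b) = 956000/(0.85 × 54.6 × 200) = 103.00 mm.
M_n = T(d − a/2) = 956 kN × (685 − 51.5) mm = 605.63 kN·m.
φM_n = 0.90 × 605.63 = 545.07 kN·m.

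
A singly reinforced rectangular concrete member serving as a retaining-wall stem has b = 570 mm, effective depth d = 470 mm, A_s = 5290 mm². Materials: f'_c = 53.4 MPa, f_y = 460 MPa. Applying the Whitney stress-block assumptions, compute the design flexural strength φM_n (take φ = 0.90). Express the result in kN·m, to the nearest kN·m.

T = A_s f_y = 5290 × 460 = 2433400 N = 2433.4 kN.
From C = T: a = T/(0.85 f'_c b) = 2433400/(0.85 × 53.4 × 570) = 94.05 mm.
M_n = T(d − a/2) = 2433.4 kN × (470 − 47.025) mm = 1029.27 kN·m.
φM_n = 0.90 × 1029.27 = 926.34 kN·m.

φM_n ≈ 926 kN·m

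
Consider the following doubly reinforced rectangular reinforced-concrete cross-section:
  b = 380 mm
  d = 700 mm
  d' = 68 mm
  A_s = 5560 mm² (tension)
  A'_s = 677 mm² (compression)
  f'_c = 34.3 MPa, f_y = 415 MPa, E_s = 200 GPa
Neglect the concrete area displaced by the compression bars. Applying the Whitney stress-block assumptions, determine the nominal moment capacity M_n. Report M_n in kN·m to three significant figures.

M_n ≈ 1410 kN·m

Assume both tension and compression steel yield.
Net tension couple steel: A_s − A'_s = 4883 mm².
a = (A_s − A'_s) f_y / (0.85 f'_c b) = 2026445/(0.85 × 34.3 × 380) = 182.91 mm.
c = a/β₁ = 182.91/0.805 = 227.22 mm; ε'_s = 0.003(c − d')/c = 0.0021 ≥ f_y/E_s = 0.0021, so compression steel does yield.
M_n = (A_s − A'_s) f_y (d − a/2) + A'_s f_y (d − d') = [2026445 × (700 − 91.455) + 280955 × (700 − 68)] × 10⁻⁶ = 1233.18 + 177.56 = 1410.74 kN·m.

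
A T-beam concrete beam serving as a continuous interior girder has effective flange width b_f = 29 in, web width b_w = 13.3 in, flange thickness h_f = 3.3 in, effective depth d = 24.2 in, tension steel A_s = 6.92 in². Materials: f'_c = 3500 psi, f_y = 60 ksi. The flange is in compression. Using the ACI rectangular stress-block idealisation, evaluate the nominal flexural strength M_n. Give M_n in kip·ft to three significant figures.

Tension: T = A_s f_y = 6.92 × 60 = 415.2 kips.
Try a within the flange: a = T/(0.85 f'_c b_f) = 415.2/(0.85 × 3.5 × 29) = 4.813 in.
a = 4.813 > h_f = 3.3 in: the block extends into the web. Split into flange-overhang and web parts.
C_f = 0.85 f'_c (b_f − b_w) h_f = 0.85 × 3.5 × (29 − 13.3) × 3.3 = 154.1 kips.
Remaining web compression depth: a_w = (T − C_f)/(0.85 f'_c b_w) = (415.2 − 154.1)/(0.85 × 3.5 × 13.3) = 6.599 in.
M_n = C_f(d − h_f/2) + (T − C_f)(d − a_w/2) = 154.1 × (24.2 − 1.65) + 261.1 × (24.2 − 3.2995) = 3475.0 + 5457.1 = 8932.1 kip·in.
M_n = 8932.1/12 = 744.34 kip·ft.

M_n ≈ 744 kip·ft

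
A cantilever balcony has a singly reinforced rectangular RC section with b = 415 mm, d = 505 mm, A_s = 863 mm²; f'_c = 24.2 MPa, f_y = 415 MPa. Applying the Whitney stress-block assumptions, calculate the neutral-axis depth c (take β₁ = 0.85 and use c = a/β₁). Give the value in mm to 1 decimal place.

c ≈ 49.4 mm

T = A_s f_y = 863 × 415 = 358145 N = 358.145 kN.
Setting C = 0.85 f'_c a b equal to T: a = 358145/(0.85 × 24.2 × 415) = 41.954 mm.
With β₁ = 0.85, c = a/β₁ = 41.954/0.85 = 49.4 mm.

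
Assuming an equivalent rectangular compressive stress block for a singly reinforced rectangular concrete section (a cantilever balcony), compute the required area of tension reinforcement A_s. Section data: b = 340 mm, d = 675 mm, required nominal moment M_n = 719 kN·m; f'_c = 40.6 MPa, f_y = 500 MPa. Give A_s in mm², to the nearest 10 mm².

With M_n = 0.85 f'_c a b (d − a/2), solve the quadratic for a:
a = d − √(d² − 2M_n/(0.85 f'_c b)) = 675 − √(675² − 2 × 719×10⁶/(0.85 × 40.6 × 340)) = 97.88 mm.
A_s = 0.85 f'_c a b / f_y = 0.85 × 40.6 × 97.88 × 340 / 500 = 2296.9 mm².

A_s ≈ 2300 mm²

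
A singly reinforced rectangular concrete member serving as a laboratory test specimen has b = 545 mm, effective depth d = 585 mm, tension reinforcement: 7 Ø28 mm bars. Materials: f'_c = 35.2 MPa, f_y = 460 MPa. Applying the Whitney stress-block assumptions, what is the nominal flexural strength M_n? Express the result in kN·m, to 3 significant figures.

A_s = 7 × 616 = 4312 mm².
T = A_s f_y = 4312 × 460 = 1983520 N = 1983.52 kN.
From C = T: a = T/(0.85 f'_c b) = 1983520/(0.85 × 35.2 × 545) = 121.64 mm.
M_n = T(d − a/2) = 1983.52 kN × (585 − 60.82) mm = 1039.72 kN·m.

M_n ≈ 1040 kN·m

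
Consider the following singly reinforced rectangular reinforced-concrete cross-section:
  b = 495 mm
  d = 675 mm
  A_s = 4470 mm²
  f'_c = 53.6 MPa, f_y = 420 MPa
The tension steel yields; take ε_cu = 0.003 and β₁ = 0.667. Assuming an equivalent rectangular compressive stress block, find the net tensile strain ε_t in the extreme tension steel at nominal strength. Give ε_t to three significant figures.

ε_t ≈ 0.0132

a = A_s f_y/(0.85 f'_c b) = 83.25 mm.
β₁ = 0.667, so c = a/β₁ = 83.25/0.667 = 124.81 mm.
From the linear strain diagram with ε_cu = 0.003: ε_t = 0.003 (d − c)/c = 0.003 × (675 − 124.81)/124.81 = 0.0132.
Since ε_t ≥ 0.005, the section is tension-controlled.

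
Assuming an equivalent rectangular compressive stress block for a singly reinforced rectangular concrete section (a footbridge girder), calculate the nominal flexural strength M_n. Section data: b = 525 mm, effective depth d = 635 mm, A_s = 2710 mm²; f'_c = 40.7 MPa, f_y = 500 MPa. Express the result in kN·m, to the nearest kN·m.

T = A_s f_y = 2710 × 500 = 1355000 N = 1355 kN.
From C = T: a = T/(0.85 f'_c b) = 1355000/(0.85 × 40.7 × 525) = 74.60 mm.
M_n = T(d − a/2) = 1355 kN × (635 − 37.3) mm = 809.88 kN·m.

M_n ≈ 810 kN·m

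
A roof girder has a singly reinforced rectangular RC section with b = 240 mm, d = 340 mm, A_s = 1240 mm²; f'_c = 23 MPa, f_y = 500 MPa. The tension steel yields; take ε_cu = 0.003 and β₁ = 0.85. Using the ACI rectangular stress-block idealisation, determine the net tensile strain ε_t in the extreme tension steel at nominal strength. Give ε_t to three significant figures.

a = A_s f_y/(0.85 f'_c b) = 132.14 mm.
β₁ = 0.85, so c = a/β₁ = 132.14/0.85 = 155.46 mm.
From the linear strain diagram with ε_cu = 0.003: ε_t = 0.003 (d − c)/c = 0.003 × (340 − 155.46)/155.46 = 0.00356.
ε_t < 0.004 — the section is over-reinforced for flexure under ACI limits.

ε_t ≈ 0.00356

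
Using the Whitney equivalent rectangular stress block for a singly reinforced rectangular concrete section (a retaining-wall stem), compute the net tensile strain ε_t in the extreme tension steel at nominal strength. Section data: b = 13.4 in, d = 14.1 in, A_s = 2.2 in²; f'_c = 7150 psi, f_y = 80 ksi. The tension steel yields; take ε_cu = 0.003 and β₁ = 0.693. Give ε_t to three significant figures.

a = A_s f_y/(0.85 f'_c b) = 2.161 in.
β₁ = 0.693, so c = a/β₁ = 2.161/0.693 = 3.118 in.
From the linear strain diagram with ε_cu = 0.003: ε_t = 0.003 (d − c)/c = 0.003 × (14.1 − 3.118)/3.118 = 0.0106.
Since ε_t ≥ 0.005, the section is tension-controlled.

ε_t ≈ 0.0106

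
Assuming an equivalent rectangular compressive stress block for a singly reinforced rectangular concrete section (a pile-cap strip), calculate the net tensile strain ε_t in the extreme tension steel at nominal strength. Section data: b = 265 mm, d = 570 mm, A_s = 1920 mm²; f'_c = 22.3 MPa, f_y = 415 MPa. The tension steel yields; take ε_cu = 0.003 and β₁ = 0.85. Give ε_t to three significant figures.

ε_t ≈ 0.00616

a = A_s f_y/(0.85 f'_c b) = 158.63 mm.
β₁ = 0.85, so c = a/β₁ = 158.63/0.85 = 186.62 mm.
From the linear strain diagram with ε_cu = 0.003: ε_t = 0.003 (d − c)/c = 0.003 × (570 − 186.62)/186.62 = 0.00616.
Since ε_t ≥ 0.005, the section is tension-controlled.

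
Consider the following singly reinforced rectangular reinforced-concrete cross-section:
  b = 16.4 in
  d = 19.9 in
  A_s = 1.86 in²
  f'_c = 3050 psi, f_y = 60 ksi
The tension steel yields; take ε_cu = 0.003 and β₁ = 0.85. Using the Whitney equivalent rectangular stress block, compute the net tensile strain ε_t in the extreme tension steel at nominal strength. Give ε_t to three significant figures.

ε_t ≈ 0.0163

a = A_s f_y/(0.85 f'_c b) = 2.625 in.
β₁ = 0.85, so c = a/β₁ = 2.625/0.85 = 3.088 in.
From the linear strain diagram with ε_cu = 0.003: ε_t = 0.003 (d − c)/c = 0.003 × (19.9 − 3.088)/3.088 = 0.0163.
Since ε_t ≥ 0.005, the section is tension-controlled.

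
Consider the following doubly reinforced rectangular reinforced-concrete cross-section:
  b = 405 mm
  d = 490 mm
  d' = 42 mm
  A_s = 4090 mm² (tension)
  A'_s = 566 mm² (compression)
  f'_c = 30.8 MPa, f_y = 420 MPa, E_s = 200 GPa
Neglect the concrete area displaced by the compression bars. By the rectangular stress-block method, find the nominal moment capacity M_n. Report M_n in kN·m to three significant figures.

Assume both tension and compression steel yield.
Net tension couple steel: A_s − A'_s = 3524 mm².
a = (A_s − A'_s) f_y / (0.85 f'_c b) = 1480080/(0.85 × 30.8 × 405) = 139.59 mm.
c = a/β₁ = 139.59/0.83 = 168.18 mm; ε'_s = 0.003(c − d')/c = 0.0023 ≥ f_y/E_s = 0.0021, so compression steel does yield.
M_n = (A_s − A'_s) f_y (d − a/2) + A'_s f_y (d − d') = [1480080 × (490 − 69.795) + 237720 × (490 − 42)] × 10⁻⁶ = 621.94 + 106.50 = 728.44 kN·m.

M_n ≈ 728 kN·m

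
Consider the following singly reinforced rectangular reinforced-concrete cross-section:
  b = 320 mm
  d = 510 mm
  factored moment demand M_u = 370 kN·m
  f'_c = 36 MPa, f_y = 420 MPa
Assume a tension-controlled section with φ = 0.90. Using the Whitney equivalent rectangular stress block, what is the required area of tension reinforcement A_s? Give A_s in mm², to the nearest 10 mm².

A_s ≈ 2110 mm²

M_n = M_u/φ = 370/0.90 = 411.111 kN·m.
With M_n = 0.85 f'_c a b (d − a/2), solve the quadratic for a:
a = d − √(d² − 2M_n/(0.85 f'_c b)) = 510 − √(510² − 2 × 411.111×10⁶/(0.85 × 36 × 320)) = 90.32 mm.
A_s = 0.85 f'_c a b / f_y = 0.85 × 36 × 90.32 × 320 / 420 = 2105.7 mm².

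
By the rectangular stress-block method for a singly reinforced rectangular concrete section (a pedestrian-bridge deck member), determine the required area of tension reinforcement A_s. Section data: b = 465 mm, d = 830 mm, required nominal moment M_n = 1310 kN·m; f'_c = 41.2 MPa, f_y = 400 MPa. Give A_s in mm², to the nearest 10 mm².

With M_n = 0.85 f'_c a b (d − a/2), solve the quadratic for a:
a = d − √(d² − 2M_n/(0.85 f'_c b)) = 830 − √(830² − 2 × 1310×10⁶/(0.85 × 41.2 × 465)) = 103.36 mm.
A_s = 0.85 f'_c a b / f_y = 0.85 × 41.2 × 103.36 × 465 / 400 = 4207.9 mm².

A_s ≈ 4210 mm²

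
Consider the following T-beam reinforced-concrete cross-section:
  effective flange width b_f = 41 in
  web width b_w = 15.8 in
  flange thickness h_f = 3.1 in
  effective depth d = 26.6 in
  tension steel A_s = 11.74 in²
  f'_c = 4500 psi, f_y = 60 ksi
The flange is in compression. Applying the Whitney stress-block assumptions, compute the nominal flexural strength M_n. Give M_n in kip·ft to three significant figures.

M_n ≈ 1410 kip·ft

Tension: T = A_s f_y = 11.74 × 60 = 704.4 kips.
Try a within the flange: a = T/(0.85 f'_c b_f) = 704.4/(0.85 × 4.5 × 41) = 4.492 in.
a = 4.492 > h_f = 3.1 in: the block extends into the web. Split into flange-overhang and web parts.
C_f = 0.85 f'_c (b_f − b_w) h_f = 0.85 × 4.5 × (41 − 15.8) × 3.1 = 298.8 kips.
Remaining web compression depth: a_w = (T − C_f)/(0.85 f'_c b_w) = (704.4 − 298.8)/(0.85 × 4.5 × 15.8) = 6.711 in.
M_n = C_f(d − h_f/2) + (T − C_f)(d − a_w/2) = 298.8 × (26.6 − 1.55) + 405.6 × (26.6 − 3.3555) = 7484.9 + 9428.0 = 16912.9 kip·in.
M_n = 16912.9/12 = 1409.41 kip·ft.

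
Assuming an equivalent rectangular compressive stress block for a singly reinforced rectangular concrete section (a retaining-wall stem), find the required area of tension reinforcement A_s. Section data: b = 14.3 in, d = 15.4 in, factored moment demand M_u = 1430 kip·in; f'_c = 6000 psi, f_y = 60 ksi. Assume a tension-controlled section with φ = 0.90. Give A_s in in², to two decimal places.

M_n = M_u/φ = 1430/0.90 = 1588.89 kip·in.
From M_n = 0.85 f'_c a b (d − a/2):
a = d − √(d² − 2M_n/(0.85 f'_c b)) = 15.4 − √(15.4² − 2 × 1588.89/(0.85 × 6 × 14.3)) = 1.486 in.
A_s = 0.85 f'_c a b / f_y = 0.85 × 6 × 1.486 × 14.3 / 60 = 1.806 in².

A_s ≈ 1.81 in²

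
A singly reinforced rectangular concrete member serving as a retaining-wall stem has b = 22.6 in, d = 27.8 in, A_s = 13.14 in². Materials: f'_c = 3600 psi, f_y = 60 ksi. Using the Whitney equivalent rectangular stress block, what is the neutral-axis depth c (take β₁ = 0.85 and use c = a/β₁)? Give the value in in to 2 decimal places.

T = A_s f_y = 13.14 × 60 = 788.4 kips.
a = T/(0.85 f'_c b) = 788.4/(0.85 × 3.6 × 22.6) = 11.4003 in.
With β₁ = 0.85, c = a/β₁ = 11.4003/0.85 = 13.41 in.

c ≈ 13.41 in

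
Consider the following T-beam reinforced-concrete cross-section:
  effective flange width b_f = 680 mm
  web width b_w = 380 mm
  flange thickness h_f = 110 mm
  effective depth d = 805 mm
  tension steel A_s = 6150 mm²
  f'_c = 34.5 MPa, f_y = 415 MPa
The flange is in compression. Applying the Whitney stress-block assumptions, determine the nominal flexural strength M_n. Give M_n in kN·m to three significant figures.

M_n ≈ 1890 kN·m

Tension: T = A_s f_y = 6150 × 415 = 2552250 N.
Try a within the flange: a = T/(0.85 f'_c b_f) = 2552250/(0.85 × 34.5 × 680) = 127.99 mm.
a = 127.99 > h_f = 110 mm: the block extends into the web. Split into flange-overhang and web parts.
C_f = 0.85 f'_c (b_f − b_w) h_f = 0.85 × 34.5 × (680 − 380) × 110 = 967725 N.
Remaining web compression depth: a_w = (T − C_f)/(0.85 f'_c b_w) = (2552250 − 967725)/(0.85 × 34.5 × 380) = 142.19 mm.
M_n = C_f(d − h_f/2) + (T − C_f)(d − a_w/2) = 967725 × (805 − 55) + 1584525 × (805 − 71.095) = 725.79 + 1162.89 = 1888.68 × 10⁶ N·mm.
M_n = 1888.68 kN·m.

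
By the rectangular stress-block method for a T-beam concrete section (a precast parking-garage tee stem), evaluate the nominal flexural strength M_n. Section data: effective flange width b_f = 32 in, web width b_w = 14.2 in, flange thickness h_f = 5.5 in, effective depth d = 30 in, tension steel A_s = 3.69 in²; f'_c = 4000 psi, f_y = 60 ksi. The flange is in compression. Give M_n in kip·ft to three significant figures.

M_n ≈ 535 kip·ft

Tension: T = A_s f_y = 3.69 × 60 = 221.4 kips.
Try a within the flange: a = T/(0.85 f'_c b_f) = 221.4/(0.85 × 4 × 32) = 2.035 in.
Since a = 2.035 ≤ h_f = 5.5 in, the stress block lies entirely in the flange; analyse as a rectangular beam of width b_f.
M_n = T(d − a/2) = 221.4 × (30 − 1.0175) = 6416.7 kip·in.
M_n = 6416.7/12 = 534.73 kip·ft.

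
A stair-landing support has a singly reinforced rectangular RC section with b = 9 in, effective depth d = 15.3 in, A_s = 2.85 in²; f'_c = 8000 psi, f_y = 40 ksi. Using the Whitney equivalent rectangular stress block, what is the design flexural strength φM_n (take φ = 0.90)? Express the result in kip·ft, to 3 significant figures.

T = A_s f_y = 2.85 × 40 = 114 kips.
a = T/(0.85 f'_c b) = 114/(0.85 × 8 × 9) = 1.863 in.
M_n = T(d − a/2) = 114 × (15.3 − 0.9315) = 1638.0 kip·in = 1638.0/12 = 136.50 kip·ft.
φM_n = 0.90 × 136.50 = 122.85 kip·ft.

φM_n ≈ 123 kip·ft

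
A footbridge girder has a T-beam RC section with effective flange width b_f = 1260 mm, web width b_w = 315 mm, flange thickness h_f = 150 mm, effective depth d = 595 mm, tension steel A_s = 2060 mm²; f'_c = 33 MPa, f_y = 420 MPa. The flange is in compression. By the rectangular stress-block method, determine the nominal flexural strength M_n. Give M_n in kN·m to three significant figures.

Tension: T = A_s f_y = 2060 × 420 = 865200 N.
Try a within the flange: a = T/(0.85 f'_c b_f) = 865200/(0.85 × 33 × 1260) = 24.48 mm.
Since a = 24.48 ≤ h_f = 150 mm, the stress block lies entirely in the flange; analyse as a rectangular beam of width b_f.
M_n = T(d − a/2) = 865200 × (595 − 12.24) = 504.20 × 10⁶ N·mm.
M_n = 504.20 kN·m.

M_n ≈ 504 kN·m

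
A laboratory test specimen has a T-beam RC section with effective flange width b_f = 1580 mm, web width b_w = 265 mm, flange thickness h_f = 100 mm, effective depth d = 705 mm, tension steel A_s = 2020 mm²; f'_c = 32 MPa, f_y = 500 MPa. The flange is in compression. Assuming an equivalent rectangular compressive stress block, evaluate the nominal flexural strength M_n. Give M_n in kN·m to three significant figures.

Tension: T = A_s f_y = 2020 × 500 = 1010000 N.
Try a within the flange: a = T/(0.85 f'_c b_f) = 1010000/(0.85 × 32 × 1580) = 23.50 mm.
Since a = 23.50 ≤ h_f = 100 mm, the stress block lies entirely in the flange; analyse as a rectangular beam of width b_f.
M_n = T(d − a/2) = 1010000 × (705 − 11.75) = 700.18 × 10⁶ N·mm.
M_n = 700.18 kN·m.

M_n ≈ 700 kN·m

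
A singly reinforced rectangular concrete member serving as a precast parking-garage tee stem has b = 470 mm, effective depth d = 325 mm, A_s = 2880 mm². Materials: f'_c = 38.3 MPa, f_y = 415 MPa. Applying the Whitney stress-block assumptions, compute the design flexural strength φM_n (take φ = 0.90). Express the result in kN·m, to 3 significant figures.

T = A_s f_y = 2880 × 415 = 1195200 N = 1195.2 kN.
From C = T: a = T/(0.85 f'_c b) = 1195200/(0.85 × 38.3 × 470) = 78.11 mm.
M_n = T(d − a/2) = 1195.2 kN × (325 − 39.055) mm = 341.76 kN·m.
φM_n = 0.90 × 341.76 = 307.58 kN·m.

φM_n ≈ 308 kN·m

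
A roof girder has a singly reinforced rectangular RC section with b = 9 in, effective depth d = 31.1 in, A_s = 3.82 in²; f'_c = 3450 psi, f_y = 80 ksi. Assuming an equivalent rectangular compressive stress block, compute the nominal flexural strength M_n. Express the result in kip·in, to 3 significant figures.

M_n ≈ 7730 kip·in

T = A_s f_y = 3.82 × 80 = 305.6 kips.
a = T/(0.85 f'_c b) = 305.6/(0.85 × 3.45 × 9) = 11.579 in.
M_n = T(d − a/2) = 305.6 × (31.1 − 5.7895) = 7734.9 kip·in.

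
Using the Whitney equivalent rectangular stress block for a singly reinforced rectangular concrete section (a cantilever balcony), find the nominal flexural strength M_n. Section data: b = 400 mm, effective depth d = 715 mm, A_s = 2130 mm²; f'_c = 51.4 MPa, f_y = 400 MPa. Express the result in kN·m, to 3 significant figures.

T = A_s f_y = 2130 × 400 = 852000 N = 852 kN.
From C = T: a = T/(0.85 f'_c b) = 852000/(0.85 × 51.4 × 400) = 48.75 mm.
M_n = T(d − a/2) = 852 kN × (715 − 24.375) mm = 588.41 kN·m.

M_n ≈ 588 kN·m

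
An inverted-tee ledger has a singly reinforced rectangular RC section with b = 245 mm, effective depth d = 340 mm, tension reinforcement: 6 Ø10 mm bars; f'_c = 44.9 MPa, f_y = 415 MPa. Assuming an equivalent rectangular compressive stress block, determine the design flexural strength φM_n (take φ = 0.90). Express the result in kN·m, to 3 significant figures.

A_s = 6 × 78.5 = 471 mm².
T = A_s f_y = 471 × 415 = 195465 N = 195.465 kN.
From C = T: a = T/(0.85 f'_c b) = 195465/(0.85 × 44.9 × 245) = 20.90 mm.
M_n = T(d − a/2) = 195.465 kN × (340 − 10.45) mm = 64.42 kN·m.
φM_n = 0.90 × 64.42 = 57.98 kN·m.

φM_n ≈ 58.0 kN·m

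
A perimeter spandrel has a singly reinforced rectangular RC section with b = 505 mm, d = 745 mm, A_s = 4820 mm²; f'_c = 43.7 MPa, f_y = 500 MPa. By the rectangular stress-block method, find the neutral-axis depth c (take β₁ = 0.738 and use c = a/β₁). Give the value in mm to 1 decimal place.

T = A_s f_y = 4820 × 500 = 2410000 N = 2410 kN.
Setting C = 0.85 f'_c a b equal to T: a = 2410000/(0.85 × 43.7 × 505) = 128.477 mm.
With β₁ = 0.738, c = a/β₁ = 128.477/0.738 = 174.1 mm.

c ≈ 174.1 mm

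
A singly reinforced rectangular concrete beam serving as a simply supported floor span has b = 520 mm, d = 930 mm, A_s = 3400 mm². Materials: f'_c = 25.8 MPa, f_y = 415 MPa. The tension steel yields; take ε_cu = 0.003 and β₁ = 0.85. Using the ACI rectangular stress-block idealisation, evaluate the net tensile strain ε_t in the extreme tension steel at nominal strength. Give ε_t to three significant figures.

a = A_s f_y/(0.85 f'_c b) = 123.73 mm.
β₁ = 0.85, so c = a/β₁ = 123.73/0.85 = 145.56 mm.
From the linear strain diagram with ε_cu = 0.003: ε_t = 0.003 (d − c)/c = 0.003 × (930 − 145.56)/145.56 = 0.0162.
Since ε_t ≥ 0.005, the section is tension-controlled.

ε_t ≈ 0.0162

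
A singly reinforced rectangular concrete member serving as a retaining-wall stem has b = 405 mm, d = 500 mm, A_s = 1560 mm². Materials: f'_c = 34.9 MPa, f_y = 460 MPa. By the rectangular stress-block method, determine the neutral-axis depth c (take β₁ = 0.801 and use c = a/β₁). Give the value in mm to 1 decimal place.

T = A_s f_y = 1560 × 460 = 717600 N = 717.6 kN.
Setting C = 0.85 f'_c a b equal to T: a = 717600/(0.85 × 34.9 × 405) = 59.729 mm.
With β₁ = 0.801, c = a/β₁ = 59.729/0.801 = 74.6 mm.

c ≈ 74.6 mm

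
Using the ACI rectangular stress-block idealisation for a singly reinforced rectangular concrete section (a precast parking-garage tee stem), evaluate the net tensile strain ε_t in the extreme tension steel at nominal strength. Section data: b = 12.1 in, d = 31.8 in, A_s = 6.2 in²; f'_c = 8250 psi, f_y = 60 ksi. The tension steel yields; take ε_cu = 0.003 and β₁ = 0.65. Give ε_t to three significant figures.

a = A_s f_y/(0.85 f'_c b) = 4.384 in.
β₁ = 0.65, so c = a/β₁ = 4.384/0.65 = 6.745 in.
From the linear strain diagram with ε_cu = 0.003: ε_t = 0.003 (d − c)/c = 0.003 × (31.8 − 6.745)/6.745 = 0.0111.
Since ε_t ≥ 0.005, the section is tension-controlled.

ε_t ≈ 0.0111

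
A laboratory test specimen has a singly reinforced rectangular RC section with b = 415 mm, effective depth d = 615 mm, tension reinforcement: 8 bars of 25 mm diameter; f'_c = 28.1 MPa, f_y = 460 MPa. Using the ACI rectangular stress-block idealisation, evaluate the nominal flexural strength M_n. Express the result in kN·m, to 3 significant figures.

A_s = 8 × 491 = 3928 mm².
T = A_s f_y = 3928 × 460 = 1806880 N = 1806.88 kN.
From C = T: a = T/(0.85 f'_c b) = 1806880/(0.85 × 28.1 × 415) = 182.29 mm.
M_n = T(d − a/2) = 1806.88 kN × (615 − 91.145) mm = 946.54 kN·m.

M_n ≈ 947 kN·m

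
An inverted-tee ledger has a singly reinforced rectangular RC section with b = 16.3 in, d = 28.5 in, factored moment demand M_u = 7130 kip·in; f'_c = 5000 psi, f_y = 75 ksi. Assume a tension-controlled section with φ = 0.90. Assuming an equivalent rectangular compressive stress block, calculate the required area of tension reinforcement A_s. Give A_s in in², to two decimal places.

M_n = M_u/φ = 7130/0.90 = 7922.22 kip·in.
From M_n = 0.85 f'_c a b (d − a/2):
a = d − √(d² − 2M_n/(0.85 f'_c b)) = 28.5 − √(28.5² − 2 × 7922.22/(0.85 × 5 × 16.3)) = 4.344 in.
A_s = 0.85 f'_c a b / f_y = 0.85 × 5 × 4.344 × 16.3 / 75 = 4.012 in².

A_s ≈ 4.01 in²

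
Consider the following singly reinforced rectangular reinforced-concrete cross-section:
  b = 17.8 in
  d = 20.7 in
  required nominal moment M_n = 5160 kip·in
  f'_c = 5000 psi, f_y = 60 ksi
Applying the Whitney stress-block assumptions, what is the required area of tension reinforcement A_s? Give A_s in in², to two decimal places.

A_s ≈ 4.55 in²

From M_n = 0.85 f'_c a b (d − a/2):
a = d − √(d² − 2M_n/(0.85 f'_c b)) = 20.7 − √(20.7² − 2 × 5160/(0.85 × 5 × 17.8)) = 3.610 in.
A_s = 0.85 f'_c a b / f_y = 0.85 × 5 × 3.610 × 17.8 / 60 = 4.552 in².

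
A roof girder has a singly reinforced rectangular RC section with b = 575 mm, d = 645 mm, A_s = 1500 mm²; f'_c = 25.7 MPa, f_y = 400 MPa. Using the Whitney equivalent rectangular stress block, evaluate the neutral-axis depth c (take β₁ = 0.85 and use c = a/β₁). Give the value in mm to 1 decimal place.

c ≈ 56.2 mm

T = A_s f_y = 1500 × 400 = 600000 N = 600 kN.
Setting C = 0.85 f'_c a b equal to T: a = 600000/(0.85 × 25.7 × 575) = 47.767 mm.
With β₁ = 0.85, c = a/β₁ = 47.767/0.85 = 56.2 mm.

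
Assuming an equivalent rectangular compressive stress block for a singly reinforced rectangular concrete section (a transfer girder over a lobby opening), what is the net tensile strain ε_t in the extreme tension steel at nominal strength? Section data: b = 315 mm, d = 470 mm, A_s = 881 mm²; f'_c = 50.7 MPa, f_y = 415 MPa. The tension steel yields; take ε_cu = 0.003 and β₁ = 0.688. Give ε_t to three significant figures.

a = A_s f_y/(0.85 f'_c b) = 26.93 mm.
β₁ = 0.688, so c = a/β₁ = 26.93/0.688 = 39.14 mm.
From the linear strain diagram with ε_cu = 0.003: ε_t = 0.003 (d − c)/c = 0.003 × (470 − 39.14)/39.14 = 0.0330.
Since ε_t ≥ 0.005, the section is tension-controlled.

ε_t ≈ 0.0330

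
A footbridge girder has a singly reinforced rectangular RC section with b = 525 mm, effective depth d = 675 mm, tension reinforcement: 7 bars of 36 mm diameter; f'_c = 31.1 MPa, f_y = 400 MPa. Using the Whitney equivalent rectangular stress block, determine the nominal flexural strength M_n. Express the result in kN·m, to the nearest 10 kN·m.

A_s = 7 × 1018 = 7126 mm².
T = A_s f_y = 7126 × 400 = 2850400 N = 2850.4 kN.
From C = T: a = T/(0.85 f'_c b) = 2850400/(0.85 × 31.1 × 525) = 205.38 mm.
M_n = T(d − a/2) = 2850.4 kN × (675 − 102.69) mm = 1631.31 kN·m.

M_n ≈ 1630 kN·m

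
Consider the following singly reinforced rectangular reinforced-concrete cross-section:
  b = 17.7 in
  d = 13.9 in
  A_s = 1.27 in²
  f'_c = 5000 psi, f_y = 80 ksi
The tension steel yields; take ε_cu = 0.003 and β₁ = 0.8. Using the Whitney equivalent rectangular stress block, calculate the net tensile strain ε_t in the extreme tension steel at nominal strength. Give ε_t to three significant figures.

a = A_s f_y/(0.85 f'_c b) = 1.351 in.
β₁ = 0.8, so c = a/β₁ = 1.351/0.8 = 1.689 in.
From the linear strain diagram with ε_cu = 0.003: ε_t = 0.003 (d − c)/c = 0.003 × (13.9 − 1.689)/1.689 = 0.0217.
Since ε_t ≥ 0.005, the section is tension-controlled.

ε_t ≈ 0.0217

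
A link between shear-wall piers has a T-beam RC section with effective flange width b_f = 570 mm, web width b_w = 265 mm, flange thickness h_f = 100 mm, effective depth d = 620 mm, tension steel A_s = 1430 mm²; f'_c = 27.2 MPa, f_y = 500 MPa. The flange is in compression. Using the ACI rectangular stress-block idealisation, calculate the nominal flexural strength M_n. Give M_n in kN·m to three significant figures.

M_n ≈ 424 kN·m

Tension: T = A_s f_y = 1430 × 500 = 715000 N.
Try a within the flange: a = T/(0.85 f'_c b_f) = 715000/(0.85 × 27.2 × 570) = 54.26 mm.
Since a = 54.26 ≤ h_f = 100 mm, the stress block lies entirely in the flange; analyse as a rectangular beam of width b_f.
M_n = T(d − a/2) = 715000 × (620 − 27.13) = 423.90 × 10⁶ N·mm.
M_n = 423.90 kN·m.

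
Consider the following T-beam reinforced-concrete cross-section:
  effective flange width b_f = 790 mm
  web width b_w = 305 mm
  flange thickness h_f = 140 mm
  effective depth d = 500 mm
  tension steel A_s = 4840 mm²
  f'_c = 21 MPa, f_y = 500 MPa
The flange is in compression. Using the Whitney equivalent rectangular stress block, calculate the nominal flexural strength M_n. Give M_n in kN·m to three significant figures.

Tension: T = A_s f_y = 4840 × 500 = 2420000 N.
Try a within the flange: a = T/(0.85 f'_c b_f) = 2420000/(0.85 × 21 × 790) = 171.61 mm.
a = 171.61 > h_f = 140 mm: the block extends into the web. Split into flange-overhang and web parts.
C_f = 0.85 f'_c (b_f − b_w) h_f = 0.85 × 21 × (790 − 305) × 140 = 1212015 N.
Remaining web compression depth: a_w = (T − C_f)/(0.85 f'_c b_w) = (2420000 − 1212015)/(0.85 × 21 × 305) = 221.88 mm.
M_n = C_f(d − h_f/2) + (T − C_f)(d − a_w/2) = 1212015 × (500 − 70) + 1207985 × (500 − 110.94) = 521.17 + 469.98 = 991.15 × 10⁶ N·mm.
M_n = 991.15 kN·m.

M_n ≈ 991 kN·m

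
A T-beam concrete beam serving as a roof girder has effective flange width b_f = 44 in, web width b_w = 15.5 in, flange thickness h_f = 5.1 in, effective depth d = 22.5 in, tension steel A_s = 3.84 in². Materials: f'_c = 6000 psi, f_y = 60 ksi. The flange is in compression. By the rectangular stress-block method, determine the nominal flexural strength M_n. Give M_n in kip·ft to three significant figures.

M_n ≈ 422 kip·ft

Tension: T = A_s f_y = 3.84 × 60 = 230.4 kips.
Try a within the flange: a = T/(0.85 f'_c b_f) = 230.4/(0.85 × 6 × 44) = 1.027 in.
Since a = 1.027 ≤ h_f = 5.1 in, the stress block lies entirely in the flange; analyse as a rectangular beam of width b_f.
M_n = T(d − a/2) = 230.4 × (22.5 − 0.5135) = 5065.7 kip·in.
M_n = 5065.7/12 = 422.14 kip·ft.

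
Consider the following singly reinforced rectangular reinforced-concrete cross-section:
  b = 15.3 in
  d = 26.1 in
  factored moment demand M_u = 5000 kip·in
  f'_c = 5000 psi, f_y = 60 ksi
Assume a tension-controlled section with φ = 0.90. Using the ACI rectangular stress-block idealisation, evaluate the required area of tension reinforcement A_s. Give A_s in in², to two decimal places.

M_n = M_u/φ = 5000/0.90 = 5555.56 kip·in.
From M_n = 0.85 f'_c a b (d − a/2):
a = d − √(d² − 2M_n/(0.85 f'_c b)) = 26.1 − √(26.1² − 2 × 5555.56/(0.85 × 5 × 15.3)) = 3.509 in.
A_s = 0.85 f'_c a b / f_y = 0.85 × 5 × 3.509 × 15.3 / 60 = 3.803 in².

A_s ≈ 3.80 in²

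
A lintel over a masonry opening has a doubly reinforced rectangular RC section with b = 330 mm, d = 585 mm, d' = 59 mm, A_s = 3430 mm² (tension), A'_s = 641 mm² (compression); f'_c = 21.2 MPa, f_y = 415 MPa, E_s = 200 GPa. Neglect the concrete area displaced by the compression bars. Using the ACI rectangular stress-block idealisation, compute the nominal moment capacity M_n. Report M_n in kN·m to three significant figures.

M_n ≈ 704 kN·m

Assume both tension and compression steel yield.
Net tension couple steel: A_s − A'_s = 2789 mm².
a = (A_s − A'_s) f_y / (0.85 f'_c b) = 1157435/(0.85 × 21.2 × 330) = 194.64 mm.
c = a/β₁ = 194.64/0.85 = 228.99 mm; ε'_s = 0.003(c − d')/c = 0.0022 ≥ f_y/E_s = 0.0021, so compression steel does yield.
M_n = (A_s − A'_s) f_y (d − a/2) + A'_s f_y (d − d') = [1157435 × (585 − 97.32) + 266015 × (585 − 59)] × 10⁻⁶ = 564.46 + 139.92 = 704.38 kN·m.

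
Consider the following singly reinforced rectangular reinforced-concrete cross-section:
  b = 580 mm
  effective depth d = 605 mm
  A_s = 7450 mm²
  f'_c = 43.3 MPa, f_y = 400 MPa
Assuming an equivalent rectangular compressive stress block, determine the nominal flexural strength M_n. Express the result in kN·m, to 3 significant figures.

T = A_s f_y = 7450 × 400 = 2980000 N = 2980 kN.
From C = T: a = T/(0.85 f'_c b) = 2980000/(0.85 × 43.3 × 580) = 139.60 mm.
M_n = T(d − a/2) = 2980 kN × (605 − 69.8) mm = 1594.90 kN·m.

M_n ≈ 1590 kN·m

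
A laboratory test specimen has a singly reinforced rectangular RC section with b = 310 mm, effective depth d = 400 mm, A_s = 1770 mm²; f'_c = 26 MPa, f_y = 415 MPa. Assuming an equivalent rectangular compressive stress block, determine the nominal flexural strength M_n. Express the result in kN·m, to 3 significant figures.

M_n ≈ 254 kN·m

T = A_s f_y = 1770 × 415 = 734550 N = 734.55 kN.
From C = T: a = T/(0.85 f'_c b) = 734550/(0.85 × 26 × 310) = 107.22 mm.
M_n = T(d − a/2) = 734.55 kN × (400 − 53.61) mm = 254.44 kN·m.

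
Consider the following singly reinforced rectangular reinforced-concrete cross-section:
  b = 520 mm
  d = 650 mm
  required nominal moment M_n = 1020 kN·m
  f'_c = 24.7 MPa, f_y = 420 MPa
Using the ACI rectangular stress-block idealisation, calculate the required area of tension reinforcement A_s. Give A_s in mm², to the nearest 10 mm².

A_s ≈ 4280 mm²

With M_n = 0.85 f'_c a b (d − a/2), solve the quadratic for a:
a = d − √(d² − 2M_n/(0.85 f'_c b)) = 650 − √(650² − 2 × 1020×10⁶/(0.85 × 24.7 × 520)) = 164.57 mm.
A_s = 0.85 f'_c a b / f_y = 0.85 × 24.7 × 164.57 × 520 / 420 = 4277.8 mm².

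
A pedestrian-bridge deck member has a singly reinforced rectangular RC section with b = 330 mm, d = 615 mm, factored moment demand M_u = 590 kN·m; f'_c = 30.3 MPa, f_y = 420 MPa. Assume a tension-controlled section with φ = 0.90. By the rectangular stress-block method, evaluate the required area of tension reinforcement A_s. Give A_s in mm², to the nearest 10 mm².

M_n = M_u/φ = 590/0.90 = 655.556 kN·m.
With M_n = 0.85 f'_c a b (d − a/2), solve the quadratic for a:
a = d − √(d² − 2M_n/(0.85 f'_c b)) = 615 − √(615² − 2 × 655.556×10⁶/(0.85 × 30.3 × 330)) = 141.75 mm.
A_s = 0.85 f'_c a b / f_y = 0.85 × 30.3 × 141.75 × 330 / 420 = 2868.5 mm².

A_s ≈ 2870 mm²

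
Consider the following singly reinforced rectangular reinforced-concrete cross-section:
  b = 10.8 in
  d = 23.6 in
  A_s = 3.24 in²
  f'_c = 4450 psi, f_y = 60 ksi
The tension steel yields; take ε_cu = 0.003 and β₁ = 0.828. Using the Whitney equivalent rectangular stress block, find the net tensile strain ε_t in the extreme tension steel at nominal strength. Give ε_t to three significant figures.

ε_t ≈ 0.00932

a = A_s f_y/(0.85 f'_c b) = 4.759 in.
β₁ = 0.828, so c = a/β₁ = 4.759/0.828 = 5.748 in.
From the linear strain diagram with ε_cu = 0.003: ε_t = 0.003 (d − c)/c = 0.003 × (23.6 − 5.748)/5.748 = 0.00932.
Since ε_t ≥ 0.005, the section is tension-controlled.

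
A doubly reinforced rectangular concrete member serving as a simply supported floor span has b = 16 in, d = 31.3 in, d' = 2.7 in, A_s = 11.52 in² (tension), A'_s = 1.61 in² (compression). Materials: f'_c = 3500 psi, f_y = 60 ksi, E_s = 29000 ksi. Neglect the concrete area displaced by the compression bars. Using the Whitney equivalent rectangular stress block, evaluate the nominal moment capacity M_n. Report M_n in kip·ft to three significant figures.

M_n ≈ 1470 kip·ft

Assume both steels yield.
a = (A_s − A'_s) f_y/(0.85 f'_c b) = (11.52 − 1.61) × 60/(0.85 × 3.5 × 16) = 12.492 in.
c = a/β₁ = 12.492/0.85 = 14.696 in; ε'_s = 0.003(c − d')/c = 0.0024 ≥ ε_y = 0.0021, so the compression steel yields.
M_n = (A_s − A'_s) f_y (d − a/2) + A'_s f_y (d − d') = 594.6 × (31.3 − 6.246) + 96.6 × (31.3 − 2.7) = 14897.1 + 2762.8 = 17659.9 kip·in = 17659.9/12 = 1471.66 kip·ft.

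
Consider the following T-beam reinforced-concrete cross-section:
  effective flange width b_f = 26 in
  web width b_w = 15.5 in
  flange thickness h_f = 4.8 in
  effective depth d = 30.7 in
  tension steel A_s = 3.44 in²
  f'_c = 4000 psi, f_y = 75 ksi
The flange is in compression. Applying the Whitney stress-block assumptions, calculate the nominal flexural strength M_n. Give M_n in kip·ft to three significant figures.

M_n ≈ 629 kip·ft

Tension: T = A_s f_y = 3.44 × 75 = 258 kips.
Try a within the flange: a = T/(0.85 f'_c b_f) = 258/(0.85 × 4 × 26) = 2.919 in.
Since a = 2.919 ≤ h_f = 4.8 in, the stress block lies entirely in the flange; analyse as a rectangular beam of width b_f.
M_n = T(d − a/2) = 258 × (30.7 − 1.4595) = 7544.0 kip·in.
M_n = 7544.0/12 = 628.67 kip·ft.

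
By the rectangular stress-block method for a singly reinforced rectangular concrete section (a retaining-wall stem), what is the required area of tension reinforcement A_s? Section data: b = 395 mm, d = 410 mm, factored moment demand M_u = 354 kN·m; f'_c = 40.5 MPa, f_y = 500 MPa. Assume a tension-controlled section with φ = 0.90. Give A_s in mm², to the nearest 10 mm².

A_s ≈ 2120 mm²

M_n = M_u/φ = 354/0.90 = 393.333 kN·m.
With M_n = 0.85 f'_c a b (d − a/2), solve the quadratic for a:
a = d − √(d² − 2M_n/(0.85 f'_c b)) = 410 − √(410² − 2 × 393.333×10⁶/(0.85 × 40.5 × 395)) = 77.96 mm.
A_s = 0.85 f'_c a b / f_y = 0.85 × 40.5 × 77.96 × 395 / 500 = 2120.2 mm².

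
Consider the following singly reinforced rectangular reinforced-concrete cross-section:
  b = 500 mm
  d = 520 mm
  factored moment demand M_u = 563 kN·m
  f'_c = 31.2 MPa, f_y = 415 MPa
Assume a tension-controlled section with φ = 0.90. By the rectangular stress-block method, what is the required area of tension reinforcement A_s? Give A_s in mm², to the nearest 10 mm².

A_s ≈ 3210 mm²

M_n = M_u/φ = 563/0.90 = 625.556 kN·m.
With M_n = 0.85 f'_c a b (d − a/2), solve the quadratic for a:
a = d − √(d² − 2M_n/(0.85 f'_c b)) = 520 − √(520² − 2 × 625.556×10⁶/(0.85 × 31.2 × 500)) = 100.42 mm.
A_s = 0.85 f'_c a b / f_y = 0.85 × 31.2 × 100.42 × 500 / 415 = 3208.6 mm².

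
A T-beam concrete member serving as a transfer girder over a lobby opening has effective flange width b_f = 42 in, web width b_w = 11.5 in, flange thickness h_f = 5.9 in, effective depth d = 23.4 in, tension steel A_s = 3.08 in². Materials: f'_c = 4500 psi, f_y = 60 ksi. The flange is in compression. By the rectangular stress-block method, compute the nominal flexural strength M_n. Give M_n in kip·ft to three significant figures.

Tension: T = A_s f_y = 3.08 × 60 = 184.8 kips.
Try a within the flange: a = T/(0.85 f'_c b_f) = 184.8/(0.85 × 4.5 × 42) = 1.150 in.
Since a = 1.150 ≤ h_f = 5.9 in, the stress block lies entirely in the flange; analyse as a rectangular beam of width b_f.
M_n = T(d − a/2) = 184.8 × (23.4 − 0.575) = 4218.1 kip·in.
M_n = 4218.1/12 = 351.51 kip·ft.

M_n ≈ 352 kip·ft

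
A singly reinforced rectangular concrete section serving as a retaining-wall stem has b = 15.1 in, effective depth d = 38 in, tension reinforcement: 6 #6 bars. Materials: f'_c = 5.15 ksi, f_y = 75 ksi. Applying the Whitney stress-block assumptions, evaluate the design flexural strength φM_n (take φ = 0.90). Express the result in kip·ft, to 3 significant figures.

φM_n ≈ 542 kip·ft

A_s = 6 × 0.44 = 2.64 in².
T = A_s f_y = 2.64 × 75 = 198 kips.
a = T/(0.85 f'_c b) = 198/(0.85 × 5.15 × 15.1) = 2.995 in.
M_n = T(d − a/2) = 198 × (38 − 1.4975) = 7227.5 kip·in = 7227.5/12 = 602.29 kip·ft.
φM_n = 0.90 × 602.29 = 542.06 kip·ft.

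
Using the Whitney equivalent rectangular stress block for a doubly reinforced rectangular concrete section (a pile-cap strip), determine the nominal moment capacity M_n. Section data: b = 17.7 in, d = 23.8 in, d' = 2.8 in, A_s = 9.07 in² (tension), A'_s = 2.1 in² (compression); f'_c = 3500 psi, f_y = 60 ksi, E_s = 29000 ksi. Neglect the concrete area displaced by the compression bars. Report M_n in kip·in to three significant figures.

Assume both steels yield.
a = (A_s − A'_s) f_y/(0.85 f'_c b) = (9.07 − 2.1) × 60/(0.85 × 3.5 × 17.7) = 7.942 in.
c = a/β₁ = 7.942/0.85 = 9.344 in; ε'_s = 0.003(c − d')/c = 0.0021 ≥ ε_y = 0.0021, so the compression steel yields.
M_n = (A_s − A'_s) f_y (d − a/2) + A'_s f_y (d − d') = 418.2 × (23.8 − 3.971) + 126 × (23.8 − 2.8) = 8292.5 + 2646.0 = 10938.5 kip·in.

M_n ≈ 10900 kip·in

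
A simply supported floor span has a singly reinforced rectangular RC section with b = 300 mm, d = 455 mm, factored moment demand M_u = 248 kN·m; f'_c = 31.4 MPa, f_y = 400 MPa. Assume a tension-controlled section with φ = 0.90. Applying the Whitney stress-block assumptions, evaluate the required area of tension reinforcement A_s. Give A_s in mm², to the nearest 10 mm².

A_s ≈ 1670 mm²

M_n = M_u/φ = 248/0.90 = 275.556 kN·m.
With M_n = 0.85 f'_c a b (d − a/2), solve the quadratic for a:
a = d − √(d² − 2M_n/(0.85 f'_c b)) = 455 − √(455² − 2 × 275.556×10⁶/(0.85 × 31.4 × 300)) = 83.25 mm.
A_s = 0.85 f'_c a b / f_y = 0.85 × 31.4 × 83.25 × 300 / 400 = 1666.5 mm².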